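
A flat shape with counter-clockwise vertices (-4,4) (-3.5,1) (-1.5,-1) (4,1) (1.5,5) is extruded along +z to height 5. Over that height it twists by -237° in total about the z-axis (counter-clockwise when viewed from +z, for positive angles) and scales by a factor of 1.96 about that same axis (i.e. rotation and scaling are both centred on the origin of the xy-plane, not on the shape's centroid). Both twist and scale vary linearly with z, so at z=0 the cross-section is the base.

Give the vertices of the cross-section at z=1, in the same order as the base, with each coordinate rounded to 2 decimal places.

t = z/height = 1/5 = 0.2
s = 1 + (scale-1)·z/height = 1 + (1.96-1)·1/5 = 1.192000
θ = twist·z/height = -237°·1/5 = -47.4000° = -0.827286 rad
cos θ = 0.676876, sin θ = -0.736097 (intermediates below are computed at full precision and shown rounded to 5 d.p.)
v1: (-4,4) → rotate → (0.23688,5.65189) → ×s → (0.28237,6.73706) → (0.28,6.74)
v2: (-3.5,1) → rotate → (-1.63297,3.25322) → ×s → (-1.94650,3.87783) → (-1.95,3.88)
v3: (-1.5,-1) → rotate → (-1.75141,0.42727) → ×s → (-2.08768,0.50931) → (-2.09,0.51)
v4: (4,1) → rotate → (3.44360,-2.26751) → ×s → (4.10477,-2.70287) → (4.10,-2.70)
v5: (1.5,5) → rotate → (4.69580,2.28023) → ×s → (5.59739,2.71804) → (5.60,2.72)

Cross-section at z=1: (0.28,6.74) (-1.95,3.88) (-2.09,0.51) (4.10,-2.70) (5.60,2.72)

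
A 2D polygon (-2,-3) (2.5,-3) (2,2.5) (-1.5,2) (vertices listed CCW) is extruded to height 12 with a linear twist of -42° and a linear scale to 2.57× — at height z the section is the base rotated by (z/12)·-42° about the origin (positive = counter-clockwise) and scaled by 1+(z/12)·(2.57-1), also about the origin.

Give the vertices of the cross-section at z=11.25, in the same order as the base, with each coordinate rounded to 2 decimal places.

t = z/height = 11.25/12 = 0.9375
s = 1 + (scale-1)·z/height = 1 + (2.57-1)·11.25/12 = 2.471875
θ = twist·z/height = -42°·11.25/12 = -39.3750° = -0.687223 rad
cos θ = 0.773010, sin θ = -0.634393 (intermediates below are computed at full precision and shown rounded to 5 d.p.)
v1: (-2,-3) → rotate → (-3.44920,-1.05024) → ×s → (-8.52599,-2.59607) → (-8.53,-2.60)
v2: (2.5,-3) → rotate → (0.02935,-3.90501) → ×s → (0.07254,-9.65271) → (0.07,-9.65)
v3: (2,2.5) → rotate → (3.13200,0.66374) → ×s → (7.74192,1.64068) → (7.74,1.64)
v4: (-1.5,2) → rotate → (0.10927,2.49761) → ×s → (0.27010,6.17378) → (0.27,6.17)

Cross-section at z=11.25: (-8.53,-2.60) (0.07,-9.65) (7.74,1.64) (0.27,6.17)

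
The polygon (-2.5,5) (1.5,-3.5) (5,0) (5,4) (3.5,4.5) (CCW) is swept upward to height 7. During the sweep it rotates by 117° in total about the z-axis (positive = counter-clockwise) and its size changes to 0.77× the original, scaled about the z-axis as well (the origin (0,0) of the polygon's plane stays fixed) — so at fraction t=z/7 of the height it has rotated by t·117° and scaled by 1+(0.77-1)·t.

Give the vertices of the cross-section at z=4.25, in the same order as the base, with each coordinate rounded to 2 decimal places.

Cross-section at z=4.25: (-4.77,-0.64) (3.27,0.24) (1.40,4.07) (-1.86,5.19) (-2.68,4.11)

t = z/height = 4.25/7 = 0.607143
s = 1 + (scale-1)·z/height = 1 + (0.77-1)·4.25/7 = 0.860357
θ = twist·z/height = 117°·4.25/7 = 71.0357° = 1.239807 rad
cos θ = 0.324979, sin θ = 0.945721 (intermediates below are computed at full precision and shown rounded to 5 d.p.)
v1: (-2.5,5) → rotate → (-5.54105,-0.73941) → ×s → (-4.76728,-0.63616) → (-4.77,-0.64)
v2: (1.5,-3.5) → rotate → (3.79749,0.28116) → ×s → (3.26720,0.24189) → (3.27,0.24)
v3: (5,0) → rotate → (1.62489,4.72861) → ×s → (1.39799,4.06829) → (1.40,4.07)
v4: (5,4) → rotate → (-2.15799,6.02852) → ×s → (-1.85664,5.18668) → (-1.86,5.19)
v5: (3.5,4.5) → rotate → (-3.11832,4.77243) → ×s → (-2.68287,4.10599) → (-2.68,4.11)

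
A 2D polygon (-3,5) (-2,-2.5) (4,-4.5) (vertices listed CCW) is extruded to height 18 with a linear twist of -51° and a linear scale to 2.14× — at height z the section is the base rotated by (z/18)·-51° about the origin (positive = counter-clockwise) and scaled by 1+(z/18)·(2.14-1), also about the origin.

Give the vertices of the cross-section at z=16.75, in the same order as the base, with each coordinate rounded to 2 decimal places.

Cross-section at z=16.75: (3.41,11.52) (-6.58,-0.45) (-1.26,-12.34)

t = z/height = 16.75/18 = 0.930556
s = 1 + (scale-1)·z/height = 1 + (2.14-1)·16.75/18 = 2.060833
θ = twist·z/height = -51°·16.75/18 = -47.4583° = -0.828304 rad
cos θ = 0.676126, sin θ = -0.736786 (intermediates below are computed at full precision and shown rounded to 5 d.p.)
v1: (-3,5) → rotate → (1.65555,5.59099) → ×s → (3.41181,11.52210) → (3.41,11.52)
v2: (-2,-2.5) → rotate → (-3.19422,-0.21674) → ×s → (-6.58275,-0.44667) → (-6.58,-0.45)
v3: (4,-4.5) → rotate → (-0.61103,-5.98971) → ×s → (-1.25923,-12.34380) → (-1.26,-12.34)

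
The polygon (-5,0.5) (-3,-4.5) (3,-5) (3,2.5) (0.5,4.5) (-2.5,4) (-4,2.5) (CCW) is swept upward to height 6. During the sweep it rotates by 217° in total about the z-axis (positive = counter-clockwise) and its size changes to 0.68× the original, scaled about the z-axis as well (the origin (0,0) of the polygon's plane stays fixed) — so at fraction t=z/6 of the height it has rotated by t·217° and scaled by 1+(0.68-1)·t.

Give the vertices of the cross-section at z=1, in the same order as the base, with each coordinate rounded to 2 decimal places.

t = z/height = 1/6 = 0.166667
s = 1 + (scale-1)·z/height = 1 + (0.68-1)·1/6 = 0.946667
θ = twist·z/height = 217°·1/6 = 36.1667° = 0.631227 rad
cos θ = 0.807304, sin θ = 0.590136 (intermediates below are computed at full precision and shown rounded to 5 d.p.)
v1: (-5,0.5) → rotate → (-4.33159,-2.54703) → ×s → (-4.10057,-2.41119) → (-4.10,-2.41)
v2: (-3,-4.5) → rotate → (0.23370,-5.40328) → ×s → (0.22124,-5.11510) → (0.22,-5.12)
v3: (3,-5) → rotate → (5.37259,-2.26611) → ×s → (5.08605,-2.14525) → (5.09,-2.15)
v4: (3,2.5) → rotate → (0.94657,3.78867) → ×s → (0.89609,3.58661) → (0.90,3.59)
v5: (0.5,4.5) → rotate → (-2.25196,3.92794) → ×s → (-2.13186,3.71845) → (-2.13,3.72)
v6: (-2.5,4) → rotate → (-4.37880,1.75387) → ×s → (-4.14527,1.66033) → (-4.15,1.66)
v7: (-4,2.5) → rotate → (-4.70456,-0.34228) → ×s → (-4.45365,-0.32403) → (-4.45,-0.32)

Cross-section at z=1: (-4.10,-2.41) (0.22,-5.12) (5.09,-2.15) (0.90,3.59) (-2.13,3.72) (-4.15,1.66) (-4.45,-0.32)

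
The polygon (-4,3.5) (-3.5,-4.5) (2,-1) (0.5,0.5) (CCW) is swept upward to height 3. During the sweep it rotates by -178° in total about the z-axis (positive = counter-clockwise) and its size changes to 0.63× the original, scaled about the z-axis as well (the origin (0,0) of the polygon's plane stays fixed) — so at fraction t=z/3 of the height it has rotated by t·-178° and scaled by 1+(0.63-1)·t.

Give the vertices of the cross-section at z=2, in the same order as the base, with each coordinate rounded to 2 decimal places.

t = z/height = 2/3 = 0.666667
s = 1 + (scale-1)·z/height = 1 + (0.63-1)·2/3 = 0.753333
θ = twist·z/height = -178°·2/3 = -118.6667° = -2.071124 rad
cos θ = -0.479713, sin θ = -0.877425 (intermediates below are computed at full precision and shown rounded to 5 d.p.)
v1: (-4,3.5) → rotate → (4.98984,1.83071) → ×s → (3.75901,1.37913) → (3.76,1.38)
v2: (-3.5,-4.5) → rotate → (-2.26942,5.22970) → ×s → (-1.70963,3.93971) → (-1.71,3.94)
v3: (2,-1) → rotate → (-1.83685,-1.27514) → ×s → (-1.38376,-0.96060) → (-1.38,-0.96)
v4: (0.5,0.5) → rotate → (0.19886,-0.67857) → ×s → (0.14980,-0.51119) → (0.15,-0.51)

Cross-section at z=2: (3.76,1.38) (-1.71,3.94) (-1.38,-0.96) (0.15,-0.51)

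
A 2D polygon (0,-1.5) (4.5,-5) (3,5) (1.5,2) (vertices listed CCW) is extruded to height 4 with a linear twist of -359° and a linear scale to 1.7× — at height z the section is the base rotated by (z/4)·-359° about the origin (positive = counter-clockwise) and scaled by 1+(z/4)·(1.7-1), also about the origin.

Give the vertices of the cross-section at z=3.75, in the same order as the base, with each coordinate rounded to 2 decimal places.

t = z/height = 3.75/4 = 0.9375
s = 1 + (scale-1)·z/height = 1 + (1.7-1)·3.75/4 = 1.656250
θ = twist·z/height = -359°·3.75/4 = -336.5625° = -5.874124 rad
cos θ = 0.917494, sin θ = 0.397748 (intermediates below are computed at full precision and shown rounded to 5 d.p.)
v1: (0,-1.5) → rotate → (0.59662,-1.37624) → ×s → (0.98816,-2.27940) → (0.99,-2.28)
v2: (4.5,-5) → rotate → (6.11747,-2.79760) → ×s → (10.13206,-4.63353) → (10.13,-4.63)
v3: (3,5) → rotate → (0.76374,5.78072) → ×s → (1.26495,9.57431) → (1.26,9.57)
v4: (1.5,2) → rotate → (0.58074,2.43161) → ×s → (0.96186,4.02736) → (0.96,4.03)

Cross-section at z=3.75: (0.99,-2.28) (10.13,-4.63) (1.26,9.57) (0.96,4.03)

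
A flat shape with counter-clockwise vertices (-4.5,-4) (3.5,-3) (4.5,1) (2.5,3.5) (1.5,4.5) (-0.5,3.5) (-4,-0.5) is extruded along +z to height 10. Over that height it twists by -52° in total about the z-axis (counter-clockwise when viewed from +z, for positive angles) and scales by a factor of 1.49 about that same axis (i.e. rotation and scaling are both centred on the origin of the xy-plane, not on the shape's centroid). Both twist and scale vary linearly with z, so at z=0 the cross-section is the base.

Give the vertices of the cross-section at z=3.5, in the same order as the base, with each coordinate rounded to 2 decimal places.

Cross-section at z=3.5: (-6.47,-2.81) (2.80,-4.62) (5.37,-0.53) (4.06,2.98) (3.32,4.46) (0.72,4.08) (-4.63,0.91)

t = z/height = 3.5/10 = 0.35
s = 1 + (scale-1)·z/height = 1 + (1.49-1)·3.5/10 = 1.171500
θ = twist·z/height = -52°·3.5/10 = -18.2000° = -0.317650 rad
cos θ = 0.949972, sin θ = -0.312335 (intermediates below are computed at full precision and shown rounded to 5 d.p.)
v1: (-4.5,-4) → rotate → (-5.52421,-2.39438) → ×s → (-6.47162,-2.80502) → (-6.47,-2.81)
v2: (3.5,-3) → rotate → (2.38790,-3.94309) → ×s → (2.79742,-4.61933) → (2.80,-4.62)
v3: (4.5,1) → rotate → (4.58721,-0.45554) → ×s → (5.37392,-0.53366) → (5.37,-0.53)
v4: (2.5,3.5) → rotate → (3.46810,2.54406) → ×s → (4.06288,2.98037) → (4.06,2.98)
v5: (1.5,4.5) → rotate → (2.83047,3.80637) → ×s → (3.31589,4.45916) → (3.32,4.46)
v6: (-0.5,3.5) → rotate → (0.61819,3.48107) → ×s → (0.72421,4.07807) → (0.72,4.08)
v7: (-4,-0.5) → rotate → (-3.95606,0.77435) → ×s → (-4.63452,0.90716) → (-4.63,0.91)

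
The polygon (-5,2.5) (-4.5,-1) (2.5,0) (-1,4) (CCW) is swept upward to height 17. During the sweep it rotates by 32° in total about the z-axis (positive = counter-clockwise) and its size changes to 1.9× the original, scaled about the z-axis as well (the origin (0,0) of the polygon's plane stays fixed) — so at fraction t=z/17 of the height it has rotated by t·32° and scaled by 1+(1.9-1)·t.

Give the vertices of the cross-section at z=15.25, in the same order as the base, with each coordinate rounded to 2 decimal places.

t = z/height = 15.25/17 = 0.897059
s = 1 + (scale-1)·z/height = 1 + (1.9-1)·15.25/17 = 1.807353
θ = twist·z/height = 32°·15.25/17 = 28.7059° = 0.501012 rad
cos θ = 0.877097, sin θ = 0.480314 (intermediates below are computed at full precision and shown rounded to 5 d.p.)
v1: (-5,2.5) → rotate → (-5.58627,-0.20883) → ×s → (-10.09636,-0.37742) → (-10.10,-0.38)
v2: (-4.5,-1) → rotate → (-3.46662,-3.03851) → ×s → (-6.26541,-5.49166) → (-6.27,-5.49)
v3: (2.5,0) → rotate → (2.19274,1.20078) → ×s → (3.96306,2.17024) → (3.96,2.17)
v4: (-1,4) → rotate → (-2.79835,3.02807) → ×s → (-5.05761,5.47280) → (-5.06,5.47)

Cross-section at z=15.25: (-10.10,-0.38) (-6.27,-5.49) (3.96,2.17) (-5.06,5.47)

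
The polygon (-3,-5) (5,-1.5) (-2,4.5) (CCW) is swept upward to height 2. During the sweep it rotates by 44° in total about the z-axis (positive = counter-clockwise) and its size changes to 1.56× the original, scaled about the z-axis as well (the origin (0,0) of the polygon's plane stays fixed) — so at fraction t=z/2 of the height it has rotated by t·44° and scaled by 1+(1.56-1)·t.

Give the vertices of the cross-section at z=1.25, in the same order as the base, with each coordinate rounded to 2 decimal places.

t = z/height = 1.25/2 = 0.625
s = 1 + (scale-1)·z/height = 1 + (1.56-1)·1.25/2 = 1.350000
θ = twist·z/height = 44°·1.25/2 = 27.5000° = 0.479966 rad
cos θ = 0.887011, sin θ = 0.461749 (intermediates below are computed at full precision and shown rounded to 5 d.p.)
v1: (-3,-5) → rotate → (-0.35229,-5.82030) → ×s → (-0.47559,-7.85741) → (-0.48,-7.86)
v2: (5,-1.5) → rotate → (5.12768,0.97823) → ×s → (6.92236,1.32061) → (6.92,1.32)
v3: (-2,4.5) → rotate → (-3.85189,3.06805) → ×s → (-5.20005,4.14187) → (-5.20,4.14)

Cross-section at z=1.25: (-0.48,-7.86) (6.92,1.32) (-5.20,4.14)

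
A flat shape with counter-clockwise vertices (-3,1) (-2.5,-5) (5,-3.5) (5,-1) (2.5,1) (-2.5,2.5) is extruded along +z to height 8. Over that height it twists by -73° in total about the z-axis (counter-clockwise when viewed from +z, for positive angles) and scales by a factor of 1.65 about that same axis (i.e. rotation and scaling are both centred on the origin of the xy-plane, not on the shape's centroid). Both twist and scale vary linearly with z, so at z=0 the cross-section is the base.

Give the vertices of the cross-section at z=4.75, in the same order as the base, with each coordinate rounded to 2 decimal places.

Cross-section at z=4.75: (-2.07,3.86) (-7.28,-2.66) (1.71,-8.28) (4.09,-5.76) (3.47,-1.37) (-0.14,4.90)

t = z/height = 4.75/8 = 0.59375
s = 1 + (scale-1)·z/height = 1 + (1.65-1)·4.75/8 = 1.385938
θ = twist·z/height = -73°·4.75/8 = -43.3438° = -0.756491 rad
cos θ = 0.727249, sin θ = -0.686374 (intermediates below are computed at full precision and shown rounded to 5 d.p.)
v1: (-3,1) → rotate → (-1.49537,2.78637) → ×s → (-2.07249,3.86174) → (-2.07,3.86)
v2: (-2.5,-5) → rotate → (-5.24999,-1.92031) → ×s → (-7.27616,-2.66143) → (-7.28,-2.66)
v3: (5,-3.5) → rotate → (1.23394,-5.97724) → ×s → (1.71016,-8.28408) → (1.71,-8.28)
v4: (5,-1) → rotate → (2.94987,-4.15912) → ×s → (4.08834,-5.76428) → (4.09,-5.76)
v5: (2.5,1) → rotate → (2.50450,-0.98869) → ×s → (3.47107,-1.37026) → (3.47,-1.37)
v6: (-2.5,2.5) → rotate → (-0.10219,3.53406) → ×s → (-0.14163,4.89798) → (-0.14,4.90)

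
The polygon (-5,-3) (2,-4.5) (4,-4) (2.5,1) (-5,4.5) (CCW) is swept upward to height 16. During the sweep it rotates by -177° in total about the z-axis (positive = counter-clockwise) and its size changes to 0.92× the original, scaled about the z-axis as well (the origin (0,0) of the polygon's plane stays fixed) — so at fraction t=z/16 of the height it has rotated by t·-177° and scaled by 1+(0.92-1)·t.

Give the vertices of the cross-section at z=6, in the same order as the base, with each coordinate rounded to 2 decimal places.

Cross-section at z=6: (-4.61,3.28) (-3.22,-3.53) (-2.00,-5.11) (1.86,-1.83) (2.06,6.19)

t = z/height = 6/16 = 0.375
s = 1 + (scale-1)·z/height = 1 + (0.92-1)·6/16 = 0.970000
θ = twist·z/height = -177°·6/16 = -66.3750° = -1.158462 rad
cos θ = 0.400749, sin θ = -0.916188 (intermediates below are computed at full precision and shown rounded to 5 d.p.)
v1: (-5,-3) → rotate → (-4.75231,3.37869) → ×s → (-4.60974,3.27733) → (-4.61,3.28)
v2: (2,-4.5) → rotate → (-3.32135,-3.63575) → ×s → (-3.22171,-3.52667) → (-3.22,-3.53)
v3: (4,-4) → rotate → (-2.06176,-5.26775) → ×s → (-1.99990,-5.10971) → (-2.00,-5.11)
v4: (2.5,1) → rotate → (1.91806,-1.88972) → ×s → (1.86052,-1.83303) → (1.86,-1.83)
v5: (-5,4.5) → rotate → (2.11910,6.38431) → ×s → (2.05553,6.19278) → (2.06,6.19)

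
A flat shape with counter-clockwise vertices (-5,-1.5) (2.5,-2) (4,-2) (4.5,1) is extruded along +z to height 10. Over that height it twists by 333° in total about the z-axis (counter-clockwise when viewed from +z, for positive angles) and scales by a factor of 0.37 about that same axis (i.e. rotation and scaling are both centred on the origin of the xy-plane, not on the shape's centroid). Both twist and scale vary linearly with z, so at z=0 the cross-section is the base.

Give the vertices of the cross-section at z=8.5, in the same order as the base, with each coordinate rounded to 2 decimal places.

t = z/height = 8.5/10 = 0.85
s = 1 + (scale-1)·z/height = 1 + (0.37-1)·8.5/10 = 0.464500
θ = twist·z/height = 333°·8.5/10 = 283.0500° = 4.940154 rad
cos θ = 0.225801, sin θ = -0.974173 (intermediates below are computed at full precision and shown rounded to 5 d.p.)
v1: (-5,-1.5) → rotate → (-2.59027,4.53217) → ×s → (-1.20318,2.10519) → (-1.20,2.11)
v2: (2.5,-2) → rotate → (-1.38384,-2.88704) → ×s → (-0.64280,-1.34103) → (-0.64,-1.34)
v3: (4,-2) → rotate → (-1.04514,-4.34830) → ×s → (-0.48547,-2.01978) → (-0.49,-2.02)
v4: (4.5,1) → rotate → (1.99028,-4.15798) → ×s → (0.92448,-1.93138) → (0.92,-1.93)

Cross-section at z=8.5: (-1.20,2.11) (-0.64,-1.34) (-0.49,-2.02) (0.92,-1.93)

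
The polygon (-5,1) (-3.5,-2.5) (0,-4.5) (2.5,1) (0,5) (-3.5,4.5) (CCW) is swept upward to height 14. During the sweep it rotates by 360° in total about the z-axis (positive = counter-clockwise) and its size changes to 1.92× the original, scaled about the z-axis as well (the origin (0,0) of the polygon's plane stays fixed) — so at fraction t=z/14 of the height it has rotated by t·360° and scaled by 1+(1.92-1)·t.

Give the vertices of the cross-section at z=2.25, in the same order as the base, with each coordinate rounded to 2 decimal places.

Cross-section at z=2.25: (-4.03,-4.25) (0.29,-4.93) (4.37,-2.75) (0.55,3.04) (-4.86,3.05) (-6.51,-0.65)

t = z/height = 2.25/14 = 0.160714
s = 1 + (scale-1)·z/height = 1 + (1.92-1)·2.25/14 = 1.147857
θ = twist·z/height = 360°·2.25/14 = 57.8571° = 1.009798 rad
cos θ = 0.532032, sin θ = 0.846724 (intermediates below are computed at full precision and shown rounded to 5 d.p.)
v1: (-5,1) → rotate → (-3.50688,-3.70159) → ×s → (-4.02540,-4.24890) → (-4.03,-4.25)
v2: (-3.5,-2.5) → rotate → (0.25470,-4.29361) → ×s → (0.29236,-4.92846) → (0.29,-4.93)
v3: (0,-4.5) → rotate → (3.81026,-2.39414) → ×s → (4.37363,-2.74814) → (4.37,-2.75)
v4: (2.5,1) → rotate → (0.48336,2.64884) → ×s → (0.55482,3.04049) → (0.55,3.04)
v5: (0,5) → rotate → (-4.23362,2.66016) → ×s → (-4.85959,3.05348) → (-4.86,3.05)
v6: (-3.5,4.5) → rotate → (-5.67237,-0.56939) → ×s → (-6.51107,-0.65358) → (-6.51,-0.65)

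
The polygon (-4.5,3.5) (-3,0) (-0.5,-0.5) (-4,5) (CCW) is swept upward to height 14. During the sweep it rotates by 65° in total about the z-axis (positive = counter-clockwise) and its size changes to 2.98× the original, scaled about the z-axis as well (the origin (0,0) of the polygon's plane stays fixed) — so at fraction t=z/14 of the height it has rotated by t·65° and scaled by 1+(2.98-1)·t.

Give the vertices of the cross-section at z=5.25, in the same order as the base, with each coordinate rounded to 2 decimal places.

Cross-section at z=5.25: (-9.66,2.32) (-4.76,-2.16) (-0.43,-1.15) (-9.94,5.06)

t = z/height = 5.25/14 = 0.375
s = 1 + (scale-1)·z/height = 1 + (2.98-1)·5.25/14 = 1.742500
θ = twist·z/height = 65°·5.25/14 = 24.3750° = 0.425424 rad
cos θ = 0.910864, sin θ = 0.412707 (intermediates below are computed at full precision and shown rounded to 5 d.p.)
v1: (-4.5,3.5) → rotate → (-5.54336,1.33084) → ×s → (-9.65931,2.31899) → (-9.66,2.32)
v2: (-3,0) → rotate → (-2.73259,-1.23812) → ×s → (-4.76154,-2.15743) → (-4.76,-2.16)
v3: (-0.5,-0.5) → rotate → (-0.24908,-0.66179) → ×s → (-0.43402,-1.15316) → (-0.43,-1.15)
v4: (-4,5) → rotate → (-5.70699,2.90349) → ×s → (-9.94443,5.05933) → (-9.94,5.06)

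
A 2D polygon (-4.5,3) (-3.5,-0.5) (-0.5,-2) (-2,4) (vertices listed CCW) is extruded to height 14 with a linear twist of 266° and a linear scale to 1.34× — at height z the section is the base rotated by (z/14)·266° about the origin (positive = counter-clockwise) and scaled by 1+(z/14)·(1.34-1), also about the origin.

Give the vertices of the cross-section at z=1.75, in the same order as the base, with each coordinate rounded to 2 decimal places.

Cross-section at z=1.75: (-5.64,0.04) (-2.77,-2.44) (0.71,-2.03) (-4.03,2.34)

t = z/height = 1.75/14 = 0.125
s = 1 + (scale-1)·z/height = 1 + (1.34-1)·1.75/14 = 1.042500
θ = twist·z/height = 266°·1.75/14 = 33.2500° = 0.580322 rad
cos θ = 0.836286, sin θ = 0.548293 (intermediates below are computed at full precision and shown rounded to 5 d.p.)
v1: (-4.5,3) → rotate → (-5.40817,0.04154) → ×s → (-5.63801,0.04330) → (-5.64,0.04)
v2: (-3.5,-0.5) → rotate → (-2.65285,-2.33717) → ×s → (-2.76560,-2.43650) → (-2.77,-2.44)
v3: (-0.5,-2) → rotate → (0.67844,-1.94672) → ×s → (0.70728,-2.02945) → (0.71,-2.03)
v4: (-2,4) → rotate → (-3.86575,2.24856) → ×s → (-4.03004,2.34412) → (-4.03,2.34)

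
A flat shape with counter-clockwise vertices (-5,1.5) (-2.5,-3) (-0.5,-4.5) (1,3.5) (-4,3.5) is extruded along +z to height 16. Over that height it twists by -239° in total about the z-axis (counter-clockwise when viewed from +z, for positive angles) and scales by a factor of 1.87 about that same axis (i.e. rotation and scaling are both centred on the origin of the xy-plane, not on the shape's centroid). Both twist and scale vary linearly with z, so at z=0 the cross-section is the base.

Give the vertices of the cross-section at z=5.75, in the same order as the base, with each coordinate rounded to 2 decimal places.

t = z/height = 5.75/16 = 0.359375
s = 1 + (scale-1)·z/height = 1 + (1.87-1)·5.75/16 = 1.312656
θ = twist·z/height = -239°·5.75/16 = -85.8906° = -1.499074 rad
cos θ = 0.071661, sin θ = -0.997429 (intermediates below are computed at full precision and shown rounded to 5 d.p.)
v1: (-5,1.5) → rotate → (1.13784,5.09464) → ×s → (1.49359,6.68751) → (1.49,6.69)
v2: (-2.5,-3) → rotate → (-3.17144,2.27859) → ×s → (-4.16301,2.99101) → (-4.16,2.99)
v3: (-0.5,-4.5) → rotate → (-4.52426,0.17624) → ×s → (-5.93880,0.23134) → (-5.94,0.23)
v4: (1,3.5) → rotate → (3.56266,-0.74662) → ×s → (4.67655,-0.98005) → (4.68,-0.98)
v5: (-4,3.5) → rotate → (3.20436,4.24053) → ×s → (4.20622,5.56636) → (4.21,5.57)

Cross-section at z=5.75: (1.49,6.69) (-4.16,2.99) (-5.94,0.23) (4.68,-0.98) (4.21,5.57)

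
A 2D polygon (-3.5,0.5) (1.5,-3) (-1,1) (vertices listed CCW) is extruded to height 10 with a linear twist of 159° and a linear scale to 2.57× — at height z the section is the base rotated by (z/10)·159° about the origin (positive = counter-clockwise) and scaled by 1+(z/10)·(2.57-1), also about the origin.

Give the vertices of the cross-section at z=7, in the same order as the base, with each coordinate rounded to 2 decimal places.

t = z/height = 7/10 = 0.7
s = 1 + (scale-1)·z/height = 1 + (2.57-1)·7/10 = 2.099000
θ = twist·z/height = 159°·7/10 = 111.3000° = 1.942551 rad
cos θ = -0.363251, sin θ = 0.931691 (intermediates below are computed at full precision and shown rounded to 5 d.p.)
v1: (-3.5,0.5) → rotate → (0.80553,-3.44254) → ×s → (1.69082,-7.22590) → (1.69,-7.23)
v2: (1.5,-3) → rotate → (2.25020,2.48729) → ×s → (4.72316,5.22082) → (4.72,5.22)
v3: (-1,1) → rotate → (-0.56844,-1.29494) → ×s → (-1.19316,-2.71808) → (-1.19,-2.72)

Cross-section at z=7: (1.69,-7.23) (4.72,5.22) (-1.19,-2.72)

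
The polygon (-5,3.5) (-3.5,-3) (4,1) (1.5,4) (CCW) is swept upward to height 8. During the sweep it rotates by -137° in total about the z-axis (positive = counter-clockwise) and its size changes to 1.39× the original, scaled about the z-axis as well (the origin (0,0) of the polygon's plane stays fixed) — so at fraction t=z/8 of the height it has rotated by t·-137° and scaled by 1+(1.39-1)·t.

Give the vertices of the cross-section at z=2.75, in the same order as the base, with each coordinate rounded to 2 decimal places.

t = z/height = 2.75/8 = 0.34375
s = 1 + (scale-1)·z/height = 1 + (1.39-1)·2.75/8 = 1.134063
θ = twist·z/height = -137°·2.75/8 = -47.0938° = -0.821941 rad
cos θ = 0.680801, sin θ = -0.732469 (intermediates below are computed at full precision and shown rounded to 5 d.p.)
v1: (-5,3.5) → rotate → (-0.84036,6.04515) → ×s → (-0.95302,6.85557) → (-0.95,6.86)
v2: (-3.5,-3) → rotate → (-4.58021,0.52124) → ×s → (-5.19424,0.59112) → (-5.19,0.59)
v3: (4,1) → rotate → (3.45567,-2.24907) → ×s → (3.91895,-2.55059) → (3.92,-2.55)
v4: (1.5,4) → rotate → (3.95108,1.62450) → ×s → (4.48077,1.84228) → (4.48,1.84)

Cross-section at z=2.75: (-0.95,6.86) (-5.19,0.59) (3.92,-2.55) (4.48,1.84)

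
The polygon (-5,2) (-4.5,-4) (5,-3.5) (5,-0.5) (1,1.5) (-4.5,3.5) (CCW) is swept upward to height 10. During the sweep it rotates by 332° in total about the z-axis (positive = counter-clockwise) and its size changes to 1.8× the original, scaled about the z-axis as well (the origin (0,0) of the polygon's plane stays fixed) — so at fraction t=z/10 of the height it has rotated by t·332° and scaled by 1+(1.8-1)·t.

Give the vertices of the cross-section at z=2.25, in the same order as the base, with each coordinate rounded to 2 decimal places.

Cross-section at z=2.25: (-3.83,-5.07) (3.15,-6.37) (5.54,4.60) (2.13,5.54) (-1.40,1.61) (-5.38,-4.03)

t = z/height = 2.25/10 = 0.225
s = 1 + (scale-1)·z/height = 1 + (1.8-1)·2.25/10 = 1.180000
θ = twist·z/height = 332°·2.25/10 = 74.7000° = 1.303761 rad
cos θ = 0.263873, sin θ = 0.964557 (intermediates below are computed at full precision and shown rounded to 5 d.p.)
v1: (-5,2) → rotate → (-3.24848,-4.29504) → ×s → (-3.83321,-5.06815) → (-3.83,-5.07)
v2: (-4.5,-4) → rotate → (2.67080,-5.39600) → ×s → (3.15155,-6.36728) → (3.15,-6.37)
v3: (5,-3.5) → rotate → (4.69532,3.89923) → ×s → (5.54047,4.60109) → (5.54,4.60)
v4: (5,-0.5) → rotate → (1.80164,4.69085) → ×s → (2.12594,5.53520) → (2.13,5.54)
v5: (1,1.5) → rotate → (-1.18296,1.36037) → ×s → (-1.39590,1.60523) → (-1.40,1.61)
v6: (-4.5,3.5) → rotate → (-4.56338,-3.41695) → ×s → (-5.38479,-4.03200) → (-5.38,-4.03)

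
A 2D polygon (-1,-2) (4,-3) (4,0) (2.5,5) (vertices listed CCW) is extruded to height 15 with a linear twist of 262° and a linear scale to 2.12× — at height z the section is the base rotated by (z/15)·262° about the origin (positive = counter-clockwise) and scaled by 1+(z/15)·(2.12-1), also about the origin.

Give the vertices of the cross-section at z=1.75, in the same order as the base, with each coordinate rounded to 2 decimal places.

t = z/height = 1.75/15 = 0.116667
s = 1 + (scale-1)·z/height = 1 + (2.12-1)·1.75/15 = 1.130667
θ = twist·z/height = 262°·1.75/15 = 30.5667° = 0.533489 rad
cos θ = 0.861038, sin θ = 0.508541 (intermediates below are computed at full precision and shown rounded to 5 d.p.)
v1: (-1,-2) → rotate → (0.15604,-2.23062) → ×s → (0.17643,-2.52208) → (0.18,-2.52)
v2: (4,-3) → rotate → (4.96977,-0.54895) → ×s → (5.61916,-0.62068) → (5.62,-0.62)
v3: (4,0) → rotate → (3.44415,2.03416) → ×s → (3.89419,2.29996) → (3.89,2.30)
v4: (2.5,5) → rotate → (-0.39011,5.57654) → ×s → (-0.44108,6.30521) → (-0.44,6.31)

Cross-section at z=1.75: (0.18,-2.52) (5.62,-0.62) (3.89,2.30) (-0.44,6.31)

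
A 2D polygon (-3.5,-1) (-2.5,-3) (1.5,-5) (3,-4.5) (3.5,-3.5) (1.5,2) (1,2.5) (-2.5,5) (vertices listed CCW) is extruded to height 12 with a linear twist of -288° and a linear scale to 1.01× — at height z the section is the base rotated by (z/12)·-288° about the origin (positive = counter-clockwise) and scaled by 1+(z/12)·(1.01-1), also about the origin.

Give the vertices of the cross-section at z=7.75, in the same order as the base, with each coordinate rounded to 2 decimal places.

t = z/height = 7.75/12 = 0.645833
s = 1 + (scale-1)·z/height = 1 + (1.01-1)·7.75/12 = 1.006458
θ = twist·z/height = -288°·7.75/12 = -186.0000° = -3.246312 rad
cos θ = -0.994522, sin θ = 0.104528 (intermediates below are computed at full precision and shown rounded to 5 d.p.)
v1: (-3.5,-1) → rotate → (3.58536,0.62867) → ×s → (3.60851,0.63273) → (3.61,0.63)
v2: (-2.5,-3) → rotate → (2.79989,2.72224) → ×s → (2.81797,2.73983) → (2.82,2.74)
v3: (1.5,-5) → rotate → (-0.96914,5.12940) → ×s → (-0.97540,5.16253) → (-0.98,5.16)
v4: (3,-4.5) → rotate → (-2.51319,4.78893) → ×s → (-2.52942,4.81986) → (-2.53,4.82)
v5: (3.5,-3.5) → rotate → (-3.11498,3.84668) → ×s → (-3.13509,3.87152) → (-3.14,3.87)
v6: (1.5,2) → rotate → (-1.70084,-1.83225) → ×s → (-1.71182,-1.84408) → (-1.71,-1.84)
v7: (1,2.5) → rotate → (-1.25584,-2.38178) → ×s → (-1.26395,-2.39716) → (-1.26,-2.40)
v8: (-2.5,5) → rotate → (1.96366,-5.23393) → ×s → (1.97634,-5.26773) → (1.98,-5.27)

Cross-section at z=7.75: (3.61,0.63) (2.82,2.74) (-0.98,5.16) (-2.53,4.82) (-3.14,3.87) (-1.71,-1.84) (-1.26,-2.40) (1.98,-5.27)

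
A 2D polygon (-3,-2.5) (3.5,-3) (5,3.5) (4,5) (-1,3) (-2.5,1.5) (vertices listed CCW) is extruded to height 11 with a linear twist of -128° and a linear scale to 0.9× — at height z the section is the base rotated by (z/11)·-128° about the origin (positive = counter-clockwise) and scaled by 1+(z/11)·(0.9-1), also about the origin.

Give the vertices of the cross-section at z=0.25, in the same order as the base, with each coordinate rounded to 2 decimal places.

Cross-section at z=0.25: (-3.12,-2.34) (3.34,-3.17) (5.16,3.23) (4.24,4.78) (-0.84,3.04) (-2.42,1.62)

t = z/height = 0.25/11 = 0.0227273
s = 1 + (scale-1)·z/height = 1 + (0.9-1)·0.25/11 = 0.997727
θ = twist·z/height = -128°·0.25/11 = -2.9091° = -0.050773 rad
cos θ = 0.998711, sin θ = -0.050751 (intermediates below are computed at full precision and shown rounded to 5 d.p.)
v1: (-3,-2.5) → rotate → (-3.12301,-2.34452) → ×s → (-3.11591,-2.33920) → (-3.12,-2.34)
v2: (3.5,-3) → rotate → (3.34324,-3.17376) → ×s → (3.33564,-3.16655) → (3.34,-3.17)
v3: (5,3.5) → rotate → (5.17119,3.24173) → ×s → (5.15943,3.23437) → (5.16,3.23)
v4: (4,5) → rotate → (4.24860,4.79055) → ×s → (4.23895,4.77966) → (4.24,4.78)
v5: (-1,3) → rotate → (-0.84646,3.04689) → ×s → (-0.84453,3.03996) → (-0.84,3.04)
v6: (-2.5,1.5) → rotate → (-2.42065,1.62495) → ×s → (-2.41515,1.62125) → (-2.42,1.62)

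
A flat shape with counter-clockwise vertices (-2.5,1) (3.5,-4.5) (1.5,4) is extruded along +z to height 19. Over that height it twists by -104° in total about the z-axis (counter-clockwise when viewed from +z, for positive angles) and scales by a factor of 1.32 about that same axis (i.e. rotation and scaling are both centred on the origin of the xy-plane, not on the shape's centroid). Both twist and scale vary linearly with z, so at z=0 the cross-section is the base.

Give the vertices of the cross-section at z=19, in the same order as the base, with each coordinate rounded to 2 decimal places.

t = z/height = 19/19 = 1
s = 1 + (scale-1)·z/height = 1 + (1.32-1)·19/19 = 1.320000
θ = twist·z/height = -104°·19/19 = -104.0000° = -1.815142 rad
cos θ = -0.241922, sin θ = -0.970296 (intermediates below are computed at full precision and shown rounded to 5 d.p.)
v1: (-2.5,1) → rotate → (1.57510,2.18382) → ×s → (2.07913,2.88264) → (2.08,2.88)
v2: (3.5,-4.5) → rotate → (-5.21306,-2.30739) → ×s → (-6.88124,-3.04575) → (-6.88,-3.05)
v3: (1.5,4) → rotate → (3.51830,-2.42313) → ×s → (4.64416,-3.19853) → (4.64,-3.20)

Cross-section at z=19: (2.08,2.88) (-6.88,-3.05) (4.64,-3.20)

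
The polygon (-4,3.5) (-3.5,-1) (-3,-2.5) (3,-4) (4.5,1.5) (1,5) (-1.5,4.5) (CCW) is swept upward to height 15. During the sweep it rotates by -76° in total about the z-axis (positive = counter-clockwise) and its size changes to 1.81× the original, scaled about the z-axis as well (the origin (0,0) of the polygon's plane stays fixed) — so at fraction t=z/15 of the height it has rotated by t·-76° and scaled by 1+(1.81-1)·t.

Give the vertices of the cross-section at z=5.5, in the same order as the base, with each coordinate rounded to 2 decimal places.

t = z/height = 5.5/15 = 0.366667
s = 1 + (scale-1)·z/height = 1 + (1.81-1)·5.5/15 = 1.297000
θ = twist·z/height = -76°·5.5/15 = -27.8667° = -0.486365 rad
cos θ = 0.884038, sin θ = -0.467416 (intermediates below are computed at full precision and shown rounded to 5 d.p.)
v1: (-4,3.5) → rotate → (-1.90020,4.96379) → ×s → (-2.46455,6.43804) → (-2.46,6.44)
v2: (-3.5,-1) → rotate → (-3.56155,0.75192) → ×s → (-4.61933,0.97524) → (-4.62,0.98)
v3: (-3,-2.5) → rotate → (-3.82065,-0.80785) → ×s → (-4.95539,-1.04778) → (-4.96,-1.05)
v4: (3,-4) → rotate → (0.78245,-4.93840) → ×s → (1.01484,-6.40510) → (1.01,-6.41)
v5: (4.5,1.5) → rotate → (4.67929,-0.77731) → ×s → (6.06904,-1.00818) → (6.07,-1.01)
v6: (1,5) → rotate → (3.22112,3.95277) → ×s → (4.17779,5.12675) → (4.18,5.13)
v7: (-1.5,4.5) → rotate → (0.77731,4.67929) → ×s → (1.00818,6.06904) → (1.01,6.07)

Cross-section at z=5.5: (-2.46,6.44) (-4.62,0.98) (-4.96,-1.05) (1.01,-6.41) (6.07,-1.01) (4.18,5.13) (1.01,6.07)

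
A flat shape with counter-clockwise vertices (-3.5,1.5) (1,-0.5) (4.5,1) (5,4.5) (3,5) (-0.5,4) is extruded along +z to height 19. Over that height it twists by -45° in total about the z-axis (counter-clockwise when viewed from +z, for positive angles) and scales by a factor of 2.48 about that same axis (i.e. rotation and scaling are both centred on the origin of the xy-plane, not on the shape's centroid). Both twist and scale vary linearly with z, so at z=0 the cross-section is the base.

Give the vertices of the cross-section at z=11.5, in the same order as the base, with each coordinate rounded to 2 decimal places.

t = z/height = 11.5/19 = 0.605263
s = 1 + (scale-1)·z/height = 1 + (2.48-1)·11.5/19 = 1.895789
θ = twist·z/height = -45°·11.5/19 = -27.2368° = -0.475373 rad
cos θ = 0.889122, sin θ = -0.457670 (intermediates below are computed at full precision and shown rounded to 5 d.p.)
v1: (-3.5,1.5) → rotate → (-2.42542,2.93553) → ×s → (-4.59809,5.56514) → (-4.60,5.57)
v2: (1,-0.5) → rotate → (0.66029,-0.90223) → ×s → (1.25177,-1.71044) → (1.25,-1.71)
v3: (4.5,1) → rotate → (4.45872,-1.17039) → ×s → (8.45279,-2.21882) → (8.45,-2.22)
v4: (5,4.5) → rotate → (6.50513,1.71270) → ×s → (12.33235,3.24692) → (12.33,3.25)
v5: (3,5) → rotate → (4.95572,3.07260) → ×s → (9.39499,5.82501) → (9.39,5.83)
v6: (-0.5,4) → rotate → (1.38612,3.78532) → ×s → (2.62779,7.17618) → (2.63,7.18)

Cross-section at z=11.5: (-4.60,5.57) (1.25,-1.71) (8.45,-2.22) (12.33,3.25) (9.39,5.83) (2.63,7.18)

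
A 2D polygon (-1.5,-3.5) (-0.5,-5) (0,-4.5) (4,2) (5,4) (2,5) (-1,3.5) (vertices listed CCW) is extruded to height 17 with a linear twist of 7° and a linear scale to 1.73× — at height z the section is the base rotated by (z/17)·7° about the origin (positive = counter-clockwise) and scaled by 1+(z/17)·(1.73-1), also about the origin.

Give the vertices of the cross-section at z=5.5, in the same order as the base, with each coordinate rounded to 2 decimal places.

t = z/height = 5.5/17 = 0.323529
s = 1 + (scale-1)·z/height = 1 + (1.73-1)·5.5/17 = 1.236176
θ = twist·z/height = 7°·5.5/17 = 2.2647° = 0.039527 rad
cos θ = 0.999219, sin θ = 0.039516 (intermediates below are computed at full precision and shown rounded to 5 d.p.)
v1: (-1.5,-3.5) → rotate → (-1.36052,-3.55654) → ×s → (-1.68184,-4.39651) → (-1.68,-4.40)
v2: (-0.5,-5) → rotate → (-0.30203,-5.01585) → ×s → (-0.37336,-6.20048) → (-0.37,-6.20)
v3: (0,-4.5) → rotate → (0.17782,-4.49649) → ×s → (0.21982,-5.55845) → (0.22,-5.56)
v4: (4,2) → rotate → (3.91784,2.15650) → ×s → (4.84315,2.66582) → (4.84,2.67)
v5: (5,4) → rotate → (4.83803,4.19446) → ×s → (5.98066,5.18509) → (5.98,5.19)
v6: (2,5) → rotate → (1.80086,5.07513) → ×s → (2.22618,6.27375) → (2.23,6.27)
v7: (-1,3.5) → rotate → (-1.13753,3.45775) → ×s → (-1.40618,4.27439) → (-1.41,4.27)

Cross-section at z=5.5: (-1.68,-4.40) (-0.37,-6.20) (0.22,-5.56) (4.84,2.67) (5.98,5.19) (2.23,6.27) (-1.41,4.27)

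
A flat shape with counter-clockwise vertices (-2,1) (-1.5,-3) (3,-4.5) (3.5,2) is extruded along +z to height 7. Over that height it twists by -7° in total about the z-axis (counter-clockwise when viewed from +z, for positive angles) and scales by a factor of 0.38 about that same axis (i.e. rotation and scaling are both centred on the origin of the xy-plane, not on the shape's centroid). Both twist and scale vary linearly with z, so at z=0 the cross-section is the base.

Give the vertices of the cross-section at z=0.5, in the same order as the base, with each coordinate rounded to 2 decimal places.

Cross-section at z=0.5: (-1.90,0.97) (-1.46,-2.85) (2.83,-4.33) (3.36,1.88)

t = z/height = 0.5/7 = 0.0714286
s = 1 + (scale-1)·z/height = 1 + (0.38-1)·0.5/7 = 0.955714
θ = twist·z/height = -7°·0.5/7 = -0.5000° = -0.008727 rad
cos θ = 0.999962, sin θ = -0.008727 (intermediates below are computed at full precision and shown rounded to 5 d.p.)
v1: (-2,1) → rotate → (-1.99120,1.01741) → ×s → (-1.90302,0.97236) → (-1.90,0.97)
v2: (-1.5,-3) → rotate → (-1.52612,-2.98680) → ×s → (-1.45854,-2.85452) → (-1.46,-2.85)
v3: (3,-4.5) → rotate → (2.96062,-4.52601) → ×s → (2.82950,-4.32557) → (2.83,-4.33)
v4: (3.5,2) → rotate → (3.51732,1.96938) → ×s → (3.36155,1.88217) → (3.36,1.88)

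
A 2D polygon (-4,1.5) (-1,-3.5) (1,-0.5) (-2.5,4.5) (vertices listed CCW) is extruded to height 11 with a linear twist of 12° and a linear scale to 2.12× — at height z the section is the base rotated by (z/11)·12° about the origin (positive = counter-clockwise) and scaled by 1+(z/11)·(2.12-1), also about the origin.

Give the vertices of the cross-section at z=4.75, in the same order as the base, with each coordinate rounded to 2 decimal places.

t = z/height = 4.75/11 = 0.431818
s = 1 + (scale-1)·z/height = 1 + (2.12-1)·4.75/11 = 1.483636
θ = twist·z/height = 12°·4.75/11 = 5.1818° = 0.090440 rad
cos θ = 0.995913, sin θ = 0.090317 (intermediates below are computed at full precision and shown rounded to 5 d.p.)
v1: (-4,1.5) → rotate → (-4.11913,1.13260) → ×s → (-6.11129,1.68037) → (-6.11,1.68)
v2: (-1,-3.5) → rotate → (-0.67981,-3.57601) → ×s → (-1.00858,-5.30550) → (-1.01,-5.31)
v3: (1,-0.5) → rotate → (1.04107,-0.40764) → ×s → (1.54457,-0.60479) → (1.54,-0.60)
v4: (-2.5,4.5) → rotate → (-2.89621,4.25582) → ×s → (-4.29692,6.31409) → (-4.30,6.31)

Cross-section at z=4.75: (-6.11,1.68) (-1.01,-5.31) (1.54,-0.60) (-4.30,6.31)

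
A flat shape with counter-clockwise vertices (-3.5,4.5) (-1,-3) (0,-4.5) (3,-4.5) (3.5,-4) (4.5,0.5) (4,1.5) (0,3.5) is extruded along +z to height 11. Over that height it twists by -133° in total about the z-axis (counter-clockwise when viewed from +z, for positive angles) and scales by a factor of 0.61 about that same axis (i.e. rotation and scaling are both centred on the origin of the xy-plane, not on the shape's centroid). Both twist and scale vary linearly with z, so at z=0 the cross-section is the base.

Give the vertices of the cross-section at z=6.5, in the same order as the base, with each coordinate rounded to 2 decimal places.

t = z/height = 6.5/11 = 0.590909
s = 1 + (scale-1)·z/height = 1 + (0.61-1)·6.5/11 = 0.769545
θ = twist·z/height = -133°·6.5/11 = -78.5909° = -1.371670 rad
cos θ = 0.197813, sin θ = -0.980240 (intermediates below are computed at full precision and shown rounded to 5 d.p.)
v1: (-3.5,4.5) → rotate → (3.71873,4.32100) → ×s → (2.86173,3.32520) → (2.86,3.33)
v2: (-1,-3) → rotate → (-3.13853,0.38680) → ×s → (-2.41524,0.29766) → (-2.42,0.30)
v3: (0,-4.5) → rotate → (-4.41108,-0.89016) → ×s → (-3.39453,-0.68502) → (-3.39,-0.69)
v4: (3,-4.5) → rotate → (-3.81764,-3.83088) → ×s → (-2.93785,-2.94803) → (-2.94,-2.95)
v5: (3.5,-4) → rotate → (-3.22861,-4.22209) → ×s → (-2.48457,-3.24909) → (-2.48,-3.25)
v6: (4.5,0.5) → rotate → (1.38028,-4.31217) → ×s → (1.06219,-3.31841) → (1.06,-3.32)
v7: (4,1.5) → rotate → (2.26161,-3.62424) → ×s → (1.74041,-2.78902) → (1.74,-2.79)
v8: (0,3.5) → rotate → (3.43084,0.69235) → ×s → (2.64019,0.53279) → (2.64,0.53)

Cross-section at z=6.5: (2.86,3.33) (-2.42,0.30) (-3.39,-0.69) (-2.94,-2.95) (-2.48,-3.25) (1.06,-3.32) (1.74,-2.79) (2.64,0.53)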